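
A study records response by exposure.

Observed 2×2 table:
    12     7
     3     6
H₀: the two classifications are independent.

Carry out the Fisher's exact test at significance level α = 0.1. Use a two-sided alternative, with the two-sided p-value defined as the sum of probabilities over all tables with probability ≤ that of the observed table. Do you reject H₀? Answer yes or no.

Margins: r₁=19, r₂=9, c₁=15, c₂=13, n=28
p_obs = C(19,12)·C(9,3)/C(28,15); sum pmf over tables with pmf ≤ p_obs
p-value (two-sided) = 0.22754
At α=0.1: p ≥ α → fail to reject H₀

reject H₀: no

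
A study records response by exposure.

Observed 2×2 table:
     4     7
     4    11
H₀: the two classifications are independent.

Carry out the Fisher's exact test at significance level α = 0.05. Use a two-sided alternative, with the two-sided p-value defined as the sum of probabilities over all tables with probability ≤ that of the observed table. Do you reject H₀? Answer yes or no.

reject H₀: no

Margins: r₁=11, r₂=15, c₁=8, c₂=18, n=26
p_obs = C(11,4)·C(15,4)/C(26,8); sum pmf over tables with pmf ≤ p_obs
p-value (two-sided) = 0.68284
At α=0.05: p ≥ α → fail to reject H₀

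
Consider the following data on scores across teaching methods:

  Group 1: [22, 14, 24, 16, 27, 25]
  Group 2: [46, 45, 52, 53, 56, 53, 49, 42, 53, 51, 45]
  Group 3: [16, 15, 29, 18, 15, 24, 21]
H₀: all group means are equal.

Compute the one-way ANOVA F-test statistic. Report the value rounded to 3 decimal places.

test statistic = 106.126

Group means [21.33, 49.55, 19.71], grand mean 33.792
SSB = Σnᵢ(x̄ᵢ−x̄)² = 5048.469; SSW = ΣΣ(x−x̄ᵢ)² = 499.489
MSB = 5048.469/2 = 2524.2346; MSW = 499.489/21 = 23.7852
F = MSB/MSW = 106.1263
df = (2, 21)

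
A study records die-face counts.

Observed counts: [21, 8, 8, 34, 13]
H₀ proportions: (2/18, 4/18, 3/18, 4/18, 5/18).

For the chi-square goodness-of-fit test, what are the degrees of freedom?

df = k − 1 = 5 − 1 = 4

degrees of freedom = 4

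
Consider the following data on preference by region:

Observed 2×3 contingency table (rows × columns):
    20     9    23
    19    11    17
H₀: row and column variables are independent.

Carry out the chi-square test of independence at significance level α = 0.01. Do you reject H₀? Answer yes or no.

reject H₀: no

Row totals [52, 47], col totals [39, 20, 40], n=99
χ² = (20−20.48)²/20.48 + (9−10.51)²/10.51 + (23−21.01)²/21.01 + (19−18.52)²/18.52 + (11−9.49)²/9.49 + (17−18.99)²/18.99 = 0.8753
df = 2
p-value (upper-tail) = 0.64554
At α=0.01: p ≥ α → fail to reject H₀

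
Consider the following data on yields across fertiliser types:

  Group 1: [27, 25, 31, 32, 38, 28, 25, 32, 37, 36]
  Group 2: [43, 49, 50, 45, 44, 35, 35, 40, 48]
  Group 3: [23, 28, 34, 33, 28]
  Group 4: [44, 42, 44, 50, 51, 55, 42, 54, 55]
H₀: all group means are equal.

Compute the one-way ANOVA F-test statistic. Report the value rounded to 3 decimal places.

Group means [31.10, 43.22, 29.20, 48.56], grand mean 38.879
SSB = Σnᵢ(x̄ᵢ−x̄)² = 2086.037; SSW = ΣΣ(x−x̄ᵢ)² = 787.478
MSB = 2086.037/3 = 695.3458; MSW = 787.478/29 = 27.1544
F = MSB/MSW = 25.6071
df = (3, 29)

test statistic = 25.607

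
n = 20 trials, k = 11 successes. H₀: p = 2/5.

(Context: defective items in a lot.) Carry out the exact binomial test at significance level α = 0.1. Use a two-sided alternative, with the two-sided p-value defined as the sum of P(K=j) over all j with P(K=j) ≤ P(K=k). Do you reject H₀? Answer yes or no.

Exact binomial: n=20, k=11, p₀=2/5=0.4000
P(X=j) = C(n,j)·p₀^j·(1−p₀)^(n−j); p = Σ P(X=j) over j with P(X=j) ≤ P(X=11)
p-value (two-sided) = 0.17847
At α=0.1: p ≥ α → fail to reject H₀

reject H₀: no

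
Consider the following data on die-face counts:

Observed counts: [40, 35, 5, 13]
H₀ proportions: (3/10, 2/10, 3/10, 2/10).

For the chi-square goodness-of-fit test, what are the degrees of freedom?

degrees of freedom = 3

df = k − 1 = 4 − 1 = 3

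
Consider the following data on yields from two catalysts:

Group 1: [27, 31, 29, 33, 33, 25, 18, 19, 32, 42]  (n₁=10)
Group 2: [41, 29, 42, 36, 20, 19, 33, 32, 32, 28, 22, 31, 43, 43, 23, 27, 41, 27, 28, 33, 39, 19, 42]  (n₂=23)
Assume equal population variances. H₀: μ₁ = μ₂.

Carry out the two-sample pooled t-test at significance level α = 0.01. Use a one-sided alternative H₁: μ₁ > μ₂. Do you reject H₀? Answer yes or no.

x̄₁=28.900, s₁=7.109, n₁=10
x̄₂=31.739, s₂=8.047, n₂=23
s_p² = [9·7.109² + 22·8.047²]/31 = 60.6237
SE = √(s_p²·(1/10+1/23)) = 2.9493
t = (28.900−31.739)/2.9493 = -0.9627
df = 31
p-value (one-sided, H₁ greater) = 0.82842
At α=0.01: p ≥ α → fail to reject H₀

reject H₀: no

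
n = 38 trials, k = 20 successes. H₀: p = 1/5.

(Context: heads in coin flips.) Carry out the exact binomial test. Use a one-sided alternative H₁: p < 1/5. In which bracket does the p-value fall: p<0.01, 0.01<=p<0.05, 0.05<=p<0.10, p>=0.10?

p-value bracket: p>=0.10

Exact binomial: n=38, k=20, p₀=1/5=0.2000
P(X≤20) from Σ C(n,i)·p₀^i·(1−p₀)^(n−i)
p-value (one-sided, H₁ less) = 1.00000
→ bracket: p>=0.10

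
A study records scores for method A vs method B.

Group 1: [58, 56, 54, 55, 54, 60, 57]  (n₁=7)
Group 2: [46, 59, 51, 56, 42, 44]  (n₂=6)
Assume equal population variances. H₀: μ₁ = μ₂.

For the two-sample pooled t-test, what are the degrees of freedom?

degrees of freedom = 11

df = n₁ + n₂ − 2 = 7 + 6 − 2 = 11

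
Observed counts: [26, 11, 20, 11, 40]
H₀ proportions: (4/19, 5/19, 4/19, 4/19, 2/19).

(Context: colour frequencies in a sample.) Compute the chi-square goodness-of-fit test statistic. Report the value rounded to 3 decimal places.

test statistic = 89.644

n = 108; E_i = n·p_i = [22.74, 28.42, 22.74, 22.74, 11.37]
χ² = (26−22.74)²/22.74 + (11−28.42)²/28.42 + (20−22.74)²/22.74 + (11−22.74)²/22.74 + (40−11.37)²/11.37 = 89.6440
df = 4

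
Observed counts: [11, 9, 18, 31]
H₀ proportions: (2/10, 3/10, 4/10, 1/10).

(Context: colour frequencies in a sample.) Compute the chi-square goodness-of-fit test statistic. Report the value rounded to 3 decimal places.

test statistic = 94.696

n = 69; E_i = n·p_i = [13.80, 20.70, 27.60, 6.90]
χ² = (11−13.80)²/13.80 + (9−20.70)²/20.70 + (18−27.60)²/27.60 + (31−6.90)²/6.90 = 94.6957
df = 3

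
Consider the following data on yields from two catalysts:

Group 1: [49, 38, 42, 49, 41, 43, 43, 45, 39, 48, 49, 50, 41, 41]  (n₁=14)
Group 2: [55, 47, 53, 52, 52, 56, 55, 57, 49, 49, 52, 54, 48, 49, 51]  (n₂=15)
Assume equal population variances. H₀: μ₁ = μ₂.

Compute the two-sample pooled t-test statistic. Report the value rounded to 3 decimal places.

x̄₁=44.143, s₁=4.130, n₁=14
x̄₂=51.933, s₂=3.081, n₂=15
s_p² = [13·4.130² + 14·3.081²]/27 = 13.1351
SE = √(s_p²·(1/14+1/15)) = 1.3468
t = (44.143−51.933)/1.3468 = -5.7844
df = 27

test statistic = -5.784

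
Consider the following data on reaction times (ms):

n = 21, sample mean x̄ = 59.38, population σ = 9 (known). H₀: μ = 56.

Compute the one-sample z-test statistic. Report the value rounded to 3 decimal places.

test statistic = 1.721

SE = σ/√n = 9/√21 = 1.9640
z = (x̄−μ₀)/SE = (59.38−56)/1.9640 = 1.7210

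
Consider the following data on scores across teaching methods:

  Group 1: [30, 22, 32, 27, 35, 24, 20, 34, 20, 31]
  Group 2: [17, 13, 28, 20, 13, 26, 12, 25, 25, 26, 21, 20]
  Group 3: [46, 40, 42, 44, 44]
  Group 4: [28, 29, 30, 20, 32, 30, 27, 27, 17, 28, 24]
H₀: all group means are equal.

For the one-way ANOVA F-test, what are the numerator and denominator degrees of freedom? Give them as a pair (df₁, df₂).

k = 4 groups, N = 38 total
df = (k−1, N−k) = (4−1, 38−4) = (3, 34)

degrees of freedom = [3, 34]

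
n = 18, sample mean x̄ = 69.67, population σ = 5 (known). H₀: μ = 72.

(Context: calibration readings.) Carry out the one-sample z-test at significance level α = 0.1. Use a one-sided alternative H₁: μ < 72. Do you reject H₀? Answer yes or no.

reject H₀: yes

SE = σ/√n = 5/√18 = 1.1785
z = (x̄−μ₀)/SE = (69.67−72)/1.1785 = -1.9771
p-value (one-sided, H₁ less) = 0.02402
At α=0.1: p < α → reject H₀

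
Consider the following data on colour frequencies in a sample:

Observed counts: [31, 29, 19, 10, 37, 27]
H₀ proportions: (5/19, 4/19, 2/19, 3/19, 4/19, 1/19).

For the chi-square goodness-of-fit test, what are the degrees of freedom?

df = k − 1 = 6 − 1 = 5

degrees of freedom = 5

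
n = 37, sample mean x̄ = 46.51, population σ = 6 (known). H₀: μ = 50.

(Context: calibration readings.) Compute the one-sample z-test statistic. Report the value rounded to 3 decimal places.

test statistic = -3.538

SE = σ/√n = 6/√37 = 0.9864
z = (x̄−μ₀)/SE = (46.51−50)/0.9864 = -3.5381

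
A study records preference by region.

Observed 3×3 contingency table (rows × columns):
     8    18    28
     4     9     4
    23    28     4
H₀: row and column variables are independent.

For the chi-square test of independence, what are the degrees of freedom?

df = (r−1)(c−1) = (3−1)·(3−1) = 4

degrees of freedom = 4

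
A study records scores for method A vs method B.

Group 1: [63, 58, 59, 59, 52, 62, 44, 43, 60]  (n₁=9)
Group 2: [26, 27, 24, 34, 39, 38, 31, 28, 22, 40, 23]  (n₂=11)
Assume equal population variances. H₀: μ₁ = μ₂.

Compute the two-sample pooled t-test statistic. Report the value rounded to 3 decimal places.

x̄₁=55.556, s₁=7.502, n₁=9
x̄₂=30.182, s₂=6.631, n₂=11
s_p² = [8·7.502² + 10·6.631²]/18 = 49.4366
SE = √(s_p²·(1/9+1/11)) = 3.1603
t = (55.556−30.182)/3.1603 = 8.0290
df = 18

test statistic = 8.029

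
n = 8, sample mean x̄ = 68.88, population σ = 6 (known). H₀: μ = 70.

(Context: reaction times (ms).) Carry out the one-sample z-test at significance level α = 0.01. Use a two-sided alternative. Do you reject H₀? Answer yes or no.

SE = σ/√n = 6/√8 = 2.1213
z = (x̄−μ₀)/SE = (68.88−70)/2.1213 = -0.5280
p-value (two-sided) = 0.59752
At α=0.01: p ≥ α → fail to reject H₀

reject H₀: no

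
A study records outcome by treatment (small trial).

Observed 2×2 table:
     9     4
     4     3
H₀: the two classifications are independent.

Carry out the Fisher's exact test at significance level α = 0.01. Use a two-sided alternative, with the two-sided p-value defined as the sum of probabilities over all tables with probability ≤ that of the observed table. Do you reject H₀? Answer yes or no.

Margins: r₁=13, r₂=7, c₁=13, c₂=7, n=20
p_obs = C(13,9)·C(7,4)/C(20,13); sum pmf over tables with pmf ≤ p_obs
p-value (two-sided) = 0.65135
At α=0.01: p ≥ α → fail to reject H₀

reject H₀: no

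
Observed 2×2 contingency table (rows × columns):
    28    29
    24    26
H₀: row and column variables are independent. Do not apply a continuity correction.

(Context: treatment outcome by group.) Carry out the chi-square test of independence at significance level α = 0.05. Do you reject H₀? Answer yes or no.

Row totals [57, 50], col totals [52, 55], n=107
χ² = (28−27.70)²/27.70 + (29−29.30)²/29.30 + (24−24.30)²/24.30 + (26−25.70)²/25.70 = 0.0134
df = 1
p-value (upper-tail) = 0.90770
At α=0.05: p ≥ α → fail to reject H₀

reject H₀: no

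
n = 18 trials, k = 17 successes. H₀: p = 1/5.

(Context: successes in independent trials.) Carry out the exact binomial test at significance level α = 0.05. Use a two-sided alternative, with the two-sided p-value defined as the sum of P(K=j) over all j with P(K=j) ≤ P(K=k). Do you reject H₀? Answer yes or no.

reject H₀: yes

Exact binomial: n=18, k=17, p₀=1/5=0.2000
P(X=j) = C(n,j)·p₀^j·(1−p₀)^(n−j); p = Σ P(X=j) over j with P(X=j) ≤ P(X=17)
p-value (two-sided) = 0.00000
At α=0.05: p < α → reject H₀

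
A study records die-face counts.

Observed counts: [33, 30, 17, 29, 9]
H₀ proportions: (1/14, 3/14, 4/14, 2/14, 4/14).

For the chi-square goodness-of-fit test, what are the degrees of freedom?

degrees of freedom = 4

df = k − 1 = 5 − 1 = 4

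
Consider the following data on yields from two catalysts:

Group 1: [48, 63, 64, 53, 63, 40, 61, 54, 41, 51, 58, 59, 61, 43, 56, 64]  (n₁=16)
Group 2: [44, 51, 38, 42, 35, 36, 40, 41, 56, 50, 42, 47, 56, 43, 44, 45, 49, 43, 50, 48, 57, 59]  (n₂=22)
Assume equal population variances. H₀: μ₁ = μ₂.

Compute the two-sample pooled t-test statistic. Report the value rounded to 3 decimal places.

x̄₁=54.938, s₁=8.258, n₁=16
x̄₂=46.182, s₂=6.780, n₂=22
s_p² = [15·8.258² + 21·6.780²]/36 = 55.2281
SE = √(s_p²·(1/16+1/22)) = 2.4417
t = (54.938−46.182)/2.4417 = 3.5858
df = 36

test statistic = 3.586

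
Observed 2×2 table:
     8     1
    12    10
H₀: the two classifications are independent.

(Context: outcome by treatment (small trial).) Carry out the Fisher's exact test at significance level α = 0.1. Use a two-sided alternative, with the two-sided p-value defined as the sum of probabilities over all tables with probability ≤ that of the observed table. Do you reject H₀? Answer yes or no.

reject H₀: no

Margins: r₁=9, r₂=22, c₁=20, c₂=11, n=31
p_obs = C(9,8)·C(22,12)/C(31,20); sum pmf over tables with pmf ≤ p_obs
p-value (two-sided) = 0.10647
At α=0.1: p ≥ α → fail to reject H₀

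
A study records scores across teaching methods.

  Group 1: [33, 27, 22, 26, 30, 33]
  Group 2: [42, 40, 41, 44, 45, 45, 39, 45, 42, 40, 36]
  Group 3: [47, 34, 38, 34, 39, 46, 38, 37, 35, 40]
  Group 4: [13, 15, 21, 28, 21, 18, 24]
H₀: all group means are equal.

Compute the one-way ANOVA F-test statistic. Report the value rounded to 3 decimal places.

test statistic = 46.640

Group means [28.50, 41.73, 38.80, 20.00], grand mean 34.059
SSB = Σnᵢ(x̄ᵢ−x̄)² = 2440.601; SSW = ΣΣ(x−x̄ᵢ)² = 523.282
MSB = 2440.601/3 = 813.5335; MSW = 523.282/30 = 17.4427
F = MSB/MSW = 46.6403
df = (3, 30)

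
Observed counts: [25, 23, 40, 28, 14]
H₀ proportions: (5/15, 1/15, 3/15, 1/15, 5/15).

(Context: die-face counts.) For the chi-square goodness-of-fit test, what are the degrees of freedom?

degrees of freedom = 4

df = k − 1 = 5 − 1 = 4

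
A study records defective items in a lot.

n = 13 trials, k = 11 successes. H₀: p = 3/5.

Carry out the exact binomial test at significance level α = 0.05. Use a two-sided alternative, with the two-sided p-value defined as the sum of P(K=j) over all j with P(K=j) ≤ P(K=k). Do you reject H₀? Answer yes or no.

reject H₀: no

Exact binomial: n=13, k=11, p₀=3/5=0.6000
P(X=j) = C(n,j)·p₀^j·(1−p₀)^(n−j); p = Σ P(X=j) over j with P(X=j) ≤ P(X=11)
p-value (two-sided) = 0.08999
At α=0.05: p ≥ α → fail to reject H₀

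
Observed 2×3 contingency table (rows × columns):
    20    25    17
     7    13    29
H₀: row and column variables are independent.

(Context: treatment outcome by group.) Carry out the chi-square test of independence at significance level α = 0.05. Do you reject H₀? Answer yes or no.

reject H₀: yes

Row totals [62, 49], col totals [27, 38, 46], n=111
χ² = (20−15.08)²/15.08 + (25−21.23)²/21.23 + (17−25.69)²/25.69 + (7−11.92)²/11.92 + (13−16.77)²/16.77 + (29−20.31)²/20.31 = 11.8188
df = 2
p-value (upper-tail) = 0.00271
At α=0.05: p < α → reject H₀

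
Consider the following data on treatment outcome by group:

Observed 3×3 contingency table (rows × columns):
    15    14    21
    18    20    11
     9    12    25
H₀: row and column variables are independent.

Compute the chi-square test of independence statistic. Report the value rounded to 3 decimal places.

Row totals [50, 49, 46], col totals [42, 46, 57], n=145
χ² = (15−14.48)²/14.48 + (14−15.86)²/15.86 + (21−19.66)²/19.66 + (18−14.19)²/14.19 + (20−15.54)²/15.54 + (11−19.26)²/19.26 + (9−13.32)²/13.32 + (12−14.59)²/14.59 + (25−18.08)²/18.08 = 10.6811
df = 4

test statistic = 10.681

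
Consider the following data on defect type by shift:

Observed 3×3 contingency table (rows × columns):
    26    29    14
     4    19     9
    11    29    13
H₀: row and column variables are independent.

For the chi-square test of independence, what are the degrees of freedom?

degrees of freedom = 4

df = (r−1)(c−1) = (3−1)·(3−1) = 4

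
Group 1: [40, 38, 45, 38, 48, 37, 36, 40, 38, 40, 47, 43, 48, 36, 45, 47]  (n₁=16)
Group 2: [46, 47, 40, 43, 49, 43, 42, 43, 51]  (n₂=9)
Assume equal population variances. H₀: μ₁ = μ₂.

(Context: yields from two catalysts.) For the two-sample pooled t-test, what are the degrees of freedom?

df = n₁ + n₂ − 2 = 16 + 9 − 2 = 23

degrees of freedom = 23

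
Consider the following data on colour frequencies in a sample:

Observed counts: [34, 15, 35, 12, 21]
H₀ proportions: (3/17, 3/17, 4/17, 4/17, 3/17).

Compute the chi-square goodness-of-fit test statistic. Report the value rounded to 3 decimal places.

test statistic = 20.974

n = 117; E_i = n·p_i = [20.65, 20.65, 27.53, 27.53, 20.65]
χ² = (34−20.65)²/20.65 + (15−20.65)²/20.65 + (35−27.53)²/27.53 + (12−27.53)²/27.53 + (21−20.65)²/20.65 = 20.9736
df = 4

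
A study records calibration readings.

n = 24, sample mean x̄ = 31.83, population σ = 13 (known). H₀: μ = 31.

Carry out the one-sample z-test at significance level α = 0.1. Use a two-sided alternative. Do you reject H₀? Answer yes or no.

reject H₀: no

SE = σ/√n = 13/√24 = 2.6536
z = (x̄−μ₀)/SE = (31.83−31)/2.6536 = 0.3128
p-value (two-sided) = 0.75445
At α=0.1: p ≥ α → fail to reject H₀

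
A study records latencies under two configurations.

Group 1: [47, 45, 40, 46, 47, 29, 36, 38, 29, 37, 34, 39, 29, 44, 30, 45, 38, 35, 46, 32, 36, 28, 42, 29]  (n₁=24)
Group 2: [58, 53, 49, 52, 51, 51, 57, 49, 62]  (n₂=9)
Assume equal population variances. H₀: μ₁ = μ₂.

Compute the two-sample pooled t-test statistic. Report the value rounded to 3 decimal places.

x̄₁=37.542, s₁=6.587, n₁=24
x̄₂=53.556, s₂=4.475, n₂=9
s_p² = [23·6.587² + 8·4.475²]/31 = 37.3607
SE = √(s_p²·(1/24+1/9)) = 2.3891
t = (37.542−53.556)/2.3891 = -6.7028
df = 31

test statistic = -6.703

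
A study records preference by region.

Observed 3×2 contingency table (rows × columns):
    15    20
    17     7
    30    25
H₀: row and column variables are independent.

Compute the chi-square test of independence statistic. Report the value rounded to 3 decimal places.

test statistic = 4.493

Row totals [35, 24, 55], col totals [62, 52], n=114
χ² = (15−19.04)²/19.04 + (20−15.96)²/15.96 + (17−13.05)²/13.05 + (7−10.95)²/10.95 + (30−29.91)²/29.91 + (25−25.09)²/25.09 = 4.4929
df = 2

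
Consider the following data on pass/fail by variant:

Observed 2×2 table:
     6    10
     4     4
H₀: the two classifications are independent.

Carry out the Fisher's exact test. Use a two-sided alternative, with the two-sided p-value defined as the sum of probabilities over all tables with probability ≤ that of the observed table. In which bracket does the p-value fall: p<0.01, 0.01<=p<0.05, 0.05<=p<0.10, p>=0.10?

Margins: r₁=16, r₂=8, c₁=10, c₂=14, n=24
p_obs = C(16,6)·C(8,4)/C(24,10); sum pmf over tables with pmf ≤ p_obs
p-value (two-sided) = 0.67335
→ bracket: p>=0.10

p-value bracket: p>=0.10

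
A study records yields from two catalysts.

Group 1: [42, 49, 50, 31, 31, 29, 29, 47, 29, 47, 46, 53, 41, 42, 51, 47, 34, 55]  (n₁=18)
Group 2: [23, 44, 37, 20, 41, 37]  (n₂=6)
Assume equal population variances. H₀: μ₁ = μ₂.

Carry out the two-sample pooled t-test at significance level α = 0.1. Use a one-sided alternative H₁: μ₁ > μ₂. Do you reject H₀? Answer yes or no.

reject H₀: yes

x̄₁=41.833, s₁=9.038, n₁=18
x̄₂=33.667, s₂=9.832, n₂=6
s_p² = [17·9.038² + 5·9.832²]/22 = 85.0833
SE = √(s_p²·(1/18+1/6)) = 4.3483
t = (41.833−33.667)/4.3483 = 1.8781
df = 22
p-value (one-sided, H₁ greater) = 0.03684
At α=0.1: p < α → reject H₀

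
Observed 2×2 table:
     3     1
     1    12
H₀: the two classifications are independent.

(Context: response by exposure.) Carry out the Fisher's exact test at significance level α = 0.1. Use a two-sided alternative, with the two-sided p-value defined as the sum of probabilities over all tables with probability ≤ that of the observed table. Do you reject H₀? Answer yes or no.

Margins: r₁=4, r₂=13, c₁=4, c₂=13, n=17
p_obs = C(4,3)·C(13,1)/C(17,4); sum pmf over tables with pmf ≤ p_obs
p-value (two-sided) = 0.02227
At α=0.1: p < α → reject H₀

reject H₀: yes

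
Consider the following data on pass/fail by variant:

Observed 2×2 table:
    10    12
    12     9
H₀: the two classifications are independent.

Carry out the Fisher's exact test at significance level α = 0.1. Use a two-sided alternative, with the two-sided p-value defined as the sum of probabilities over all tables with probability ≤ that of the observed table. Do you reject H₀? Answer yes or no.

Margins: r₁=22, r₂=21, c₁=22, c₂=21, n=43
p_obs = C(22,10)·C(21,12)/C(43,22); sum pmf over tables with pmf ≤ p_obs
p-value (two-sided) = 0.54669
At α=0.1: p ≥ α → fail to reject H₀

reject H₀: no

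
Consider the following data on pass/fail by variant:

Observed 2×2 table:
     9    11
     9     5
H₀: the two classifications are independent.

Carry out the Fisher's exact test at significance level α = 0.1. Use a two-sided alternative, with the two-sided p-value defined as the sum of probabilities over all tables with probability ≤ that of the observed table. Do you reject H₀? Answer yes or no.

Margins: r₁=20, r₂=14, c₁=18, c₂=16, n=34
p_obs = C(20,9)·C(14,9)/C(34,18); sum pmf over tables with pmf ≤ p_obs
p-value (two-sided) = 0.31507
At α=0.1: p ≥ α → fail to reject H₀

reject H₀: no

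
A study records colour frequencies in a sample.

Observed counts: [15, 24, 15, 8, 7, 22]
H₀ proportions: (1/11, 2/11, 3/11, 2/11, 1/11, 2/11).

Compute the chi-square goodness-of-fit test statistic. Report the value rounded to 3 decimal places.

test statistic = 19.121

n = 91; E_i = n·p_i = [8.27, 16.55, 24.82, 16.55, 8.27, 16.55]
χ² = (15−8.27)²/8.27 + (24−16.55)²/16.55 + (15−24.82)²/24.82 + (8−16.55)²/16.55 + (7−8.27)²/8.27 + (22−16.55)²/16.55 = 19.1209
df = 5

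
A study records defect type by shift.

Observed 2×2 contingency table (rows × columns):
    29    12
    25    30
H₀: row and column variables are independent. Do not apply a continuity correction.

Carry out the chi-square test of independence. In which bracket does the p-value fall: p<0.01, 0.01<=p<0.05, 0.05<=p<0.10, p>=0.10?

Row totals [41, 55], col totals [54, 42], n=96
χ² = (29−23.06)²/23.06 + (12−17.94)²/17.94 + (25−30.94)²/30.94 + (30−24.06)²/24.06 = 6.0986
df = 1
p-value (upper-tail) = 0.01353
→ bracket: 0.01<=p<0.05

p-value bracket: 0.01<=p<0.05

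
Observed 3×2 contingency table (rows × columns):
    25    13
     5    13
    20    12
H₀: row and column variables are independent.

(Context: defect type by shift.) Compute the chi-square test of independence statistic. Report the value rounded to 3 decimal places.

test statistic = 7.855

Row totals [38, 18, 32], col totals [50, 38], n=88
χ² = (25−21.59)²/21.59 + (13−16.41)²/16.41 + (5−10.23)²/10.23 + (13−7.77)²/7.77 + (20−18.18)²/18.18 + (12−13.82)²/13.82 = 7.8547
df = 2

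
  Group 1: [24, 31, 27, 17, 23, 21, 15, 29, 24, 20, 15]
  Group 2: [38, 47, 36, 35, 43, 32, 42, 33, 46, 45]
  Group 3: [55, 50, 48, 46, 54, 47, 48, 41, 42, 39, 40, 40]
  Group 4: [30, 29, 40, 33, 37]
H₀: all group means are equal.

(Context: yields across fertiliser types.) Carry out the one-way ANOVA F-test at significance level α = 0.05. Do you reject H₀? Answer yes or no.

Group means [22.36, 39.70, 45.83, 33.80], grand mean 35.842
SSB = Σnᵢ(x̄ᵢ−x̄)² = 3365.941; SSW = ΣΣ(x−x̄ᵢ)² = 989.112
MSB = 3365.941/3 = 1121.9802; MSW = 989.112/34 = 29.0915
F = MSB/MSW = 38.5672
df = (3, 34)
p-value (upper-tail) = 0.00000
At α=0.05: p < α → reject H₀

reject H₀: yes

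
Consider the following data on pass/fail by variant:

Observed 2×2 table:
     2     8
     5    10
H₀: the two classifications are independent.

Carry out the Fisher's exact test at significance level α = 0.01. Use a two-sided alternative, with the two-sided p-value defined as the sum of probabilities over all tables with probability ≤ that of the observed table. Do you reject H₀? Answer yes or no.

reject H₀: no

Margins: r₁=10, r₂=15, c₁=7, c₂=18, n=25
p_obs = C(10,2)·C(15,5)/C(25,7); sum pmf over tables with pmf ≤ p_obs
p-value (two-sided) = 0.65925
At α=0.01: p ≥ α → fail to reject H₀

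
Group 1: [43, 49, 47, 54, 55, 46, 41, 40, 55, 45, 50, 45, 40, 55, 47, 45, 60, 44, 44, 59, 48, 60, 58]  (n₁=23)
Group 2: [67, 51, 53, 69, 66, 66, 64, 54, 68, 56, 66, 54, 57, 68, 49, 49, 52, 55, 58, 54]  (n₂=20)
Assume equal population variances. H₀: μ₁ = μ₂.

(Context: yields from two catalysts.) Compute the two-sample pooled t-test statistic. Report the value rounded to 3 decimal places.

x̄₁=49.130, s₁=6.518, n₁=23
x̄₂=58.800, s₂=7.076, n₂=20
s_p² = [22·6.518² + 19·7.076²]/41 = 45.9953
SE = √(s_p²·(1/23+1/20)) = 2.0735
t = (49.130−58.800)/2.0735 = -4.6633
df = 41

test statistic = -4.663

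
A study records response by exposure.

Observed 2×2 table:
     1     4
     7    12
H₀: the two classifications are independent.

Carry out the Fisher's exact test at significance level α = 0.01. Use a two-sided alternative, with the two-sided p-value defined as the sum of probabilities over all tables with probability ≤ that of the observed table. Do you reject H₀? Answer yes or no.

Margins: r₁=5, r₂=19, c₁=8, c₂=16, n=24
p_obs = C(5,1)·C(19,7)/C(24,8); sum pmf over tables with pmf ≤ p_obs
p-value (two-sided) = 0.63109
At α=0.01: p ≥ α → fail to reject H₀

reject H₀: no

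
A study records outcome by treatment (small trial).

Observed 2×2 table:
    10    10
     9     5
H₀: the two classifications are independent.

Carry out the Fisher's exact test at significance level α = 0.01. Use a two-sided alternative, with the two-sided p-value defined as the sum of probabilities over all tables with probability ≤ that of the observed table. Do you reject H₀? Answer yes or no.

Margins: r₁=20, r₂=14, c₁=19, c₂=15, n=34
p_obs = C(20,10)·C(14,9)/C(34,19); sum pmf over tables with pmf ≤ p_obs
p-value (two-sided) = 0.49530
At α=0.01: p ≥ α → fail to reject H₀

reject H₀: no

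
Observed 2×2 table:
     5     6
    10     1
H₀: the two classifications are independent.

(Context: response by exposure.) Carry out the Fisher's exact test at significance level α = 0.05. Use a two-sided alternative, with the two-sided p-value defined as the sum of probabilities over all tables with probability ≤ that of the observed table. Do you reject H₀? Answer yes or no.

reject H₀: no

Margins: r₁=11, r₂=11, c₁=15, c₂=7, n=22
p_obs = C(11,5)·C(11,10)/C(22,15); sum pmf over tables with pmf ≤ p_obs
p-value (two-sided) = 0.06347
At α=0.05: p ≥ α → fail to reject H₀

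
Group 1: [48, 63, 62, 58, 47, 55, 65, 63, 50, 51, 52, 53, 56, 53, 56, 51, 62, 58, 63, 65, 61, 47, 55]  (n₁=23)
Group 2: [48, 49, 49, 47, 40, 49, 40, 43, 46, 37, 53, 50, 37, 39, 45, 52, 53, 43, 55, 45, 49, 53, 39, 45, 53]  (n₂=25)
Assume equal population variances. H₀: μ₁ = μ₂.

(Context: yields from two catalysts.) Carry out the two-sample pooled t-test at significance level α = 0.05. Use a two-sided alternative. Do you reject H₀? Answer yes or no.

reject H₀: yes

x̄₁=56.261, s₁=5.879, n₁=23
x̄₂=46.360, s₂=5.476, n₂=25
s_p² = [22·5.879² + 24·5.476²]/46 = 32.1781
SE = √(s_p²·(1/23+1/25)) = 1.6390
t = (56.261−46.360)/1.6390 = 6.0410
df = 46
p-value (two-sided) = 0.00000
At α=0.05: p < α → reject H₀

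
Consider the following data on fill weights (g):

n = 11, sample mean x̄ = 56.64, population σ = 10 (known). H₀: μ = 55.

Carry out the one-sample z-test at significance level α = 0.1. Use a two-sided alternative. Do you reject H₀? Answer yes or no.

reject H₀: no

SE = σ/√n = 10/√11 = 3.0151
z = (x̄−μ₀)/SE = (56.64−55)/3.0151 = 0.5439
p-value (two-sided) = 0.58649
At α=0.1: p ≥ α → fail to reject H₀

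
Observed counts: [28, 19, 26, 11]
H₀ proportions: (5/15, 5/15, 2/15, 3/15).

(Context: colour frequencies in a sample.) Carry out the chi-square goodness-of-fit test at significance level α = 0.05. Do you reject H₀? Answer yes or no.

n = 84; E_i = n·p_i = [28.00, 28.00, 11.20, 16.80]
χ² = (28−28.00)²/28.00 + (19−28.00)²/28.00 + (26−11.20)²/11.20 + (11−16.80)²/16.80 = 24.4524
df = 3
p-value (upper-tail) = 0.00002
At α=0.05: p < α → reject H₀

reject H₀: yes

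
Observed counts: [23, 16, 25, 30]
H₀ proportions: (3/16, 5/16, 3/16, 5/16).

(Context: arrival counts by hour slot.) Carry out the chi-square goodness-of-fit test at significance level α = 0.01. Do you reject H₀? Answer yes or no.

n = 94; E_i = n·p_i = [17.62, 29.38, 17.62, 29.38]
χ² = (23−17.62)²/17.62 + (16−29.38)²/29.38 + (25−17.62)²/17.62 + (30−29.38)²/29.38 = 10.8284
df = 3
p-value (upper-tail) = 0.01269
At α=0.01: p ≥ α → fail to reject H₀

reject H₀: no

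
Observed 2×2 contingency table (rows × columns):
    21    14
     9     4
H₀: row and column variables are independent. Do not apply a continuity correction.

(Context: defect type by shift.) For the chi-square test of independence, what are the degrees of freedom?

degrees of freedom = 1

df = (r−1)(c−1) = (2−1)·(2−1) = 1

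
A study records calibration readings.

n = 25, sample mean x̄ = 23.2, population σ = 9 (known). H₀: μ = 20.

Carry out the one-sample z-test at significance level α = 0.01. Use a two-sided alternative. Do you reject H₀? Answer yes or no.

SE = σ/√n = 9/√25 = 1.8000
z = (x̄−μ₀)/SE = (23.2−20)/1.8000 = 1.7778
p-value (two-sided) = 0.07544
At α=0.01: p ≥ α → fail to reject H₀

reject H₀: no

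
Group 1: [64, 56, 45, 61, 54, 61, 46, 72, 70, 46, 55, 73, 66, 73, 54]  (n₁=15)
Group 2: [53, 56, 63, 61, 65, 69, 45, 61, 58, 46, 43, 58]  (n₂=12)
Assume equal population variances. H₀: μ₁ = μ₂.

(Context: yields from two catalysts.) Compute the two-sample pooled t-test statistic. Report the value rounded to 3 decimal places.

test statistic = 0.907

x̄₁=59.733, s₁=9.874, n₁=15
x̄₂=56.500, s₂=8.274, n₂=12
s_p² = [14·9.874² + 11·8.274²]/25 = 84.7173
SE = √(s_p²·(1/15+1/12)) = 3.5648
t = (59.733−56.500)/3.5648 = 0.9070
df = 25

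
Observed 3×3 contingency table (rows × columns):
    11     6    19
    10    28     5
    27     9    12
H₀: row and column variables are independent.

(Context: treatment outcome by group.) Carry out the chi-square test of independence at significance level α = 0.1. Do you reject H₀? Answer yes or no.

Row totals [36, 43, 48], col totals [48, 43, 36], n=127
χ² = (11−13.61)²/13.61 + (6−12.19)²/12.19 + (19−10.20)²/10.20 + (10−16.25)²/16.25 + (28−14.56)²/14.56 + (5−12.19)²/12.19 + (27−18.14)²/18.14 + (9−16.25)²/16.25 + (12−13.61)²/13.61 = 38.0269
df = 4
p-value (upper-tail) = 0.00000
At α=0.1: p < α → reject H₀

reject H₀: yes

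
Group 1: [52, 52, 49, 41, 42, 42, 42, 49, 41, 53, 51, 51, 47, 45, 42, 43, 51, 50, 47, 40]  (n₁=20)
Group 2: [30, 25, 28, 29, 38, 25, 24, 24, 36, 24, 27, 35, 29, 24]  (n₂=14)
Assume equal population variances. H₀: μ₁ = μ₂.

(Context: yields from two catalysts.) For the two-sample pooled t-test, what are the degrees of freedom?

degrees of freedom = 32

df = n₁ + n₂ − 2 = 20 + 14 − 2 = 32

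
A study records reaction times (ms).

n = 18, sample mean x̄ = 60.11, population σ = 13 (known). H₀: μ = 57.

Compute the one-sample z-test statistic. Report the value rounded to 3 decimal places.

SE = σ/√n = 13/√18 = 3.0641
z = (x̄−μ₀)/SE = (60.11−57)/3.0641 = 1.0150

test statistic = 1.015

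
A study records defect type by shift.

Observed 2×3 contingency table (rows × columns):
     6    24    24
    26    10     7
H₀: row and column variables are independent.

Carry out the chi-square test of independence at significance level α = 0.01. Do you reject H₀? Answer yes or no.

reject H₀: yes

Row totals [54, 43], col totals [32, 34, 31], n=97
χ² = (6−17.81)²/17.81 + (24−18.93)²/18.93 + (24−17.26)²/17.26 + (26−14.19)²/14.19 + (10−15.07)²/15.07 + (7−13.74)²/13.74 = 26.6830
df = 2
p-value (upper-tail) = 0.00000
At α=0.01: p < α → reject H₀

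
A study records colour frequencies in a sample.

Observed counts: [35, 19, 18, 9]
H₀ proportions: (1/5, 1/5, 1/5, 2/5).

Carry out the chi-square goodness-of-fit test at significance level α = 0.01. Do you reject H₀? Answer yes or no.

reject H₀: yes

n = 81; E_i = n·p_i = [16.20, 16.20, 16.20, 32.40]
χ² = (35−16.20)²/16.20 + (19−16.20)²/16.20 + (18−16.20)²/16.20 + (9−32.40)²/32.40 = 39.4012
df = 3
p-value (upper-tail) = 0.00000
At α=0.01: p < α → reject H₀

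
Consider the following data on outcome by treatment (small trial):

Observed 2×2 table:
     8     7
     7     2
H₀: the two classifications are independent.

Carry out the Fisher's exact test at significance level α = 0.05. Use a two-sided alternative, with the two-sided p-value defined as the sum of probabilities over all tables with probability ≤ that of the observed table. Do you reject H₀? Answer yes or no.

Margins: r₁=15, r₂=9, c₁=15, c₂=9, n=24
p_obs = C(15,8)·C(9,7)/C(24,15); sum pmf over tables with pmf ≤ p_obs
p-value (two-sided) = 0.38907
At α=0.05: p ≥ α → fail to reject H₀

reject H₀: no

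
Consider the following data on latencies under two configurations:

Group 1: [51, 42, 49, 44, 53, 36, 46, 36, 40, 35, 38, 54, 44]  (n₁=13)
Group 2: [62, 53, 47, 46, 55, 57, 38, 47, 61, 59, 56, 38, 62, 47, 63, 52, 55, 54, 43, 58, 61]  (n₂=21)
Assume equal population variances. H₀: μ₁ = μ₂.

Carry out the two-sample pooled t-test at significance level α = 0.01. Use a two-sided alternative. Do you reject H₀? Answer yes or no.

reject H₀: yes

x̄₁=43.692, s₁=6.600, n₁=13
x̄₂=53.048, s₂=7.723, n₂=21
s_p² = [12·6.600² + 20·7.723²]/32 = 53.6163
SE = √(s_p²·(1/13+1/21)) = 2.5841
t = (43.692−53.048)/2.5841 = -3.6204
df = 32
p-value (two-sided) = 0.00100
At α=0.01: p < α → reject H₀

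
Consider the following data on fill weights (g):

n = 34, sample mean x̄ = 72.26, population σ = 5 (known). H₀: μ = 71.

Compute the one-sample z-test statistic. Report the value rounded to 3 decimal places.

test statistic = 1.469

SE = σ/√n = 5/√34 = 0.8575
z = (x̄−μ₀)/SE = (72.26−71)/0.8575 = 1.4694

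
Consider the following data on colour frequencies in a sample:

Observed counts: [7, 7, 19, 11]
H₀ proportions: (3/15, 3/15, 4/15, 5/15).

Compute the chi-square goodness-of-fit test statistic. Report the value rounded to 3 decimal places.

test statistic = 6.153

n = 44; E_i = n·p_i = [8.80, 8.80, 11.73, 14.67]
χ² = (7−8.80)²/8.80 + (7−8.80)²/8.80 + (19−11.73)²/11.73 + (11−14.67)²/14.67 = 6.1534
df = 3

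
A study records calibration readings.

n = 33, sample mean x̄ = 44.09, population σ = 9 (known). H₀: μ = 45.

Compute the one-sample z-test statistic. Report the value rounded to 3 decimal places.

SE = σ/√n = 9/√33 = 1.5667
z = (x̄−μ₀)/SE = (44.09−45)/1.5667 = -0.5808

test statistic = -0.581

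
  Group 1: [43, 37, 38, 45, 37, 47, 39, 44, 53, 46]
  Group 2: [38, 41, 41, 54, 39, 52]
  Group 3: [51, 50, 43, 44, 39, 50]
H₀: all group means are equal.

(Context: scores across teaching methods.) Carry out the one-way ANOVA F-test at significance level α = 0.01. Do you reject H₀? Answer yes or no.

reject H₀: no

Group means [42.90, 44.17, 46.17], grand mean 44.136
SSB = Σnᵢ(x̄ᵢ−x̄)² = 40.024; SSW = ΣΣ(x−x̄ᵢ)² = 604.567
MSB = 40.024/2 = 20.0121; MSW = 604.567/19 = 31.8193
F = MSB/MSW = 0.6289
df = (2, 19)
p-value (upper-tail) = 0.54390
At α=0.01: p ≥ α → fail to reject H₀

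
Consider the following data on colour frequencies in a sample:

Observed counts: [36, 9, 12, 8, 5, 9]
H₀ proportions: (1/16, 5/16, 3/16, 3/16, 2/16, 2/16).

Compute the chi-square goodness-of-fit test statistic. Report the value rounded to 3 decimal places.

test statistic = 211.538

n = 79; E_i = n·p_i = [4.94, 24.69, 14.81, 14.81, 9.88, 9.88]
χ² = (36−4.94)²/4.94 + (9−24.69)²/24.69 + (12−14.81)²/14.81 + (8−14.81)²/14.81 + (5−9.88)²/9.88 + (9−9.88)²/9.88 = 211.5384
df = 5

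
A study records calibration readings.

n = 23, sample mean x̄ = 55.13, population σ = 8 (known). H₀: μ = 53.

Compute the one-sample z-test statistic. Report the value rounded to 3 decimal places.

test statistic = 1.277

SE = σ/√n = 8/√23 = 1.6681
z = (x̄−μ₀)/SE = (55.13−53)/1.6681 = 1.2769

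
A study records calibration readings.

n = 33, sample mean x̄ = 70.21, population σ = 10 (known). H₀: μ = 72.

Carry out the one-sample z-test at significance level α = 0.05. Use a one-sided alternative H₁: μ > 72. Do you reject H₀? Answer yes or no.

SE = σ/√n = 10/√33 = 1.7408
z = (x̄−μ₀)/SE = (70.21−72)/1.7408 = -1.0283
p-value (one-sided, H₁ greater) = 0.84809
At α=0.05: p ≥ α → fail to reject H₀

reject H₀: no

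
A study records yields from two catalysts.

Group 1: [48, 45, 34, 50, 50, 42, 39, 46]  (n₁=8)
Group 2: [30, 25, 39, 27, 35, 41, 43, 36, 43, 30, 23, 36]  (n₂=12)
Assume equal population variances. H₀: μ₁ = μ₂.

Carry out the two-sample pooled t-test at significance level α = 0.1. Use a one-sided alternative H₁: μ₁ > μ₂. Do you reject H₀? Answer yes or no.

x̄₁=44.250, s₁=5.625, n₁=8
x̄₂=34.000, s₂=6.928, n₂=12
s_p² = [7·5.625² + 11·6.928²]/18 = 41.6389
SE = √(s_p²·(1/8+1/12)) = 2.9453
t = (44.250−34.000)/2.9453 = 3.4801
df = 18
p-value (one-sided, H₁ greater) = 0.00134
At α=0.1: p < α → reject H₀

reject H₀: yes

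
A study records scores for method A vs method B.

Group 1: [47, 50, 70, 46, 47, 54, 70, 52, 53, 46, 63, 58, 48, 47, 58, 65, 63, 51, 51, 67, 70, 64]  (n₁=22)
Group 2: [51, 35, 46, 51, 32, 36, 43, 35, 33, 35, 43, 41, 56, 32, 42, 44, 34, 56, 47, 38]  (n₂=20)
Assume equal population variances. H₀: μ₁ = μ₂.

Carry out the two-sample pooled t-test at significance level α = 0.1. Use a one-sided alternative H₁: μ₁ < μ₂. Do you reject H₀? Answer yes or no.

x̄₁=56.364, s₁=8.671, n₁=22
x̄₂=41.500, s₂=7.749, n₂=20
s_p² = [21·8.671² + 19·7.749²]/40 = 68.0023
SE = √(s_p²·(1/22+1/20)) = 2.5478
t = (56.364−41.500)/2.5478 = 5.8340
df = 40
p-value (one-sided, H₁ less) = 1.00000
At α=0.1: p ≥ α → fail to reject H₀

reject H₀: no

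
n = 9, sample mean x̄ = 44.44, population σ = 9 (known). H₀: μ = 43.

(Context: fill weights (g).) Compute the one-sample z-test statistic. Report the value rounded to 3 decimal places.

SE = σ/√n = 9/√9 = 3.0000
z = (x̄−μ₀)/SE = (44.44−43)/3.0000 = 0.4800

test statistic = 0.480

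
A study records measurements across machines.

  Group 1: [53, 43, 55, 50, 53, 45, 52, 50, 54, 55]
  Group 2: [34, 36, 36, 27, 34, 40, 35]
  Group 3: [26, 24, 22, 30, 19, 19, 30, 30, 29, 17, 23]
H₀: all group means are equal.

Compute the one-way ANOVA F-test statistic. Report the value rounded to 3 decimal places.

test statistic = 96.502

Group means [51.00, 34.57, 24.45], grand mean 36.464
SSB = Σnᵢ(x̄ᵢ−x̄)² = 3724.523; SSW = ΣΣ(x−x̄ᵢ)² = 482.442
MSB = 3724.523/2 = 1862.2614; MSW = 482.442/25 = 19.2977
F = MSB/MSW = 96.5019
df = (2, 25)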